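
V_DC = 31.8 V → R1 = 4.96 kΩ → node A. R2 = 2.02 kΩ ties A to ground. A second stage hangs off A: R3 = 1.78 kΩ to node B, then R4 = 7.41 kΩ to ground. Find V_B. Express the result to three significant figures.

V_B ≈ 6.42 V

Node A sees R2 in parallel with the series input of stage 2, R3 + R4 = 9.190 kΩ.
Effective lower resistance at A: R2 ‖ 9.190 = 1.656 kΩ.
So V_A = 31.8 × 0.2503 = 7.960 V.
Then the unloaded second divider: V_B = V_A × R4/(R3+R4) = 7.960 × 0.8063 = 6.418 V.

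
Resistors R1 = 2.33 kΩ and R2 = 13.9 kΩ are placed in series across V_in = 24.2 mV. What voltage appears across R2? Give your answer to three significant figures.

ΣR = 2.33 + 13.9 = 16.23 kΩ.
By the voltage-divider rule, V = 24.2 × 13.90/16.23 = 20.73 mV.

V ≈ 20.7 mV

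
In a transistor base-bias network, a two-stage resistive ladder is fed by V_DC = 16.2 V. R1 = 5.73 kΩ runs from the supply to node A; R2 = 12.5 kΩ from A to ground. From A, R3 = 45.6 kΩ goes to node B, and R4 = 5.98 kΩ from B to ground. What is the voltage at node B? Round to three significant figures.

The second stage (R3 + R4 = 51.58 kΩ) loads node A in parallel with R2.
R2 ‖ (R3+R4) = 10.06 kΩ.
First divider: V_A = V_DC · 10.06/(5.73 + 10.06) = 10.32 V.
V_B = V_A × 0.1159 = 1.197 V.

V_B ≈ 1.20 V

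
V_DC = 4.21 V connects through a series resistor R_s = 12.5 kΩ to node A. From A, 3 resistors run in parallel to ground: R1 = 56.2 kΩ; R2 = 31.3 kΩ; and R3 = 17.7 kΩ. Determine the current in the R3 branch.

Combine the parallel branches: R_p = (1/56.2 + 1/31.3 + 1/17.7)⁻¹ = 9.413 kΩ.
V_A = 4.21 × 9.413/21.91 = 1.808 V.
Branch current I = V_A/R3 = 1.808/17.7 = 0.1022 mA.

I ≈ 0.102 mA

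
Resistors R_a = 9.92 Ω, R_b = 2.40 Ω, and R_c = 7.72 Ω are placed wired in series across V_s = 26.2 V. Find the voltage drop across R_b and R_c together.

V ≈ 13.2 V

Series total: ΣR = 9.92 + 2.40 + 7.72 = 20.04 Ω.
R_{R_b..R_c} = 2.40 + 7.72 = 10.12 Ω.
Voltage divider: V = V_s · (10.12 / 20.04) = 26.2 × 0.5050 = 13.23 V.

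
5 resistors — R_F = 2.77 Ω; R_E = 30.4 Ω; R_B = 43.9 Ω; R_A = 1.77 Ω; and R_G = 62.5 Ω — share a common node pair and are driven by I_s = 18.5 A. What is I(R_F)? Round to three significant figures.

Total conductance ΣG = 1/2.77 + 1/30.4 + 1/43.9 + 1/1.77 + 1/62.5 = 0.9977 (units of 1/Ω).
R_F takes the fraction G_k/ΣG = 0.3610/0.9977 = 0.3619, so I = 18.5 × 0.3619 = 6.694 A.

I ≈ 6.69 A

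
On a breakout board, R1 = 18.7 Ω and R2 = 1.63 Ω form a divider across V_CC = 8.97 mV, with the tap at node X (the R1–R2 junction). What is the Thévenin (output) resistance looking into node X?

Zeroing V_CC shorts the top of R1 to ground, so R_th = R1 ‖ R2 = 1.499 Ω.

R_th ≈ 1.50 Ω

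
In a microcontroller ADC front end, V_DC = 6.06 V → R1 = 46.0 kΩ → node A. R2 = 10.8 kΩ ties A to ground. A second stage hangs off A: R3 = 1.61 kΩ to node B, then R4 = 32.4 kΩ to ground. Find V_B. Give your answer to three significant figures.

V_B ≈ 0.873 V

Looking into the second stage from A: R3 + R4 = 34.01 kΩ appears in parallel with R2.
Effective lower resistance at A: R2 ‖ 34.01 = 8.197 kΩ.
V_A = 6.06 × 8.197/(46.0 + 8.197) = 0.9165 V.
Then the unloaded second divider: V_B = V_A × R4/(R3+R4) = 0.9165 × 0.9527 = 0.8732 V.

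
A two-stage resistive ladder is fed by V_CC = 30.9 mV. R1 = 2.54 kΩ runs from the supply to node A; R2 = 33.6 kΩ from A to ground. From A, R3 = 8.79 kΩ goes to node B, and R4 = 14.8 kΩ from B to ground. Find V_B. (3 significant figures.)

V_B ≈ 16.4 mV

Node A sees R2 in parallel with the series input of stage 2, R3 + R4 = 23.59 kΩ.
R2 ‖ (R3+R4) = 13.86 kΩ.
V_A = 30.9 × 13.86/(2.54 + 13.86) = 26.11 mV.
Stage 2 is unloaded, so V_B = V_A · R4/(R3+R4) = 26.11 × 14.8/23.59 = 16.38 mV.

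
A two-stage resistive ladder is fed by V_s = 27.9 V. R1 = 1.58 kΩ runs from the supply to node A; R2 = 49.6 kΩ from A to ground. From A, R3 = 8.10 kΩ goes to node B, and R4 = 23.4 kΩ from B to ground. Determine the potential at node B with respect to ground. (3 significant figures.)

V_B ≈ 19.2 V

The second stage (R3 + R4 = 31.50 kΩ) loads node A in parallel with R2.
Effective lower resistance at A: R2 ‖ 31.50 = 19.27 kΩ.
V_A = 27.9 × 19.27/(1.58 + 19.27) = 25.79 V.
Then the unloaded second divider: V_B = V_A × R4/(R3+R4) = 25.79 × 0.7429 = 19.15 V.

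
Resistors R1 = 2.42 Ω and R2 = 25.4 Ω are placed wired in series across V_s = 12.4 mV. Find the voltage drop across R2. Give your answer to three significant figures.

V ≈ 11.3 mV

Total series resistance ΣR = 2.42 + 25.4 = 27.82 Ω.
V = V_s · R/ΣR = 12.4 × 0.9130 = 11.32 mV.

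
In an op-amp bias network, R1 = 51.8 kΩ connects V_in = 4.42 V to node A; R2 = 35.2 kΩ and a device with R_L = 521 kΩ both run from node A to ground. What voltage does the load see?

R2 ‖ R_L = (35.2 × 521)/(35.2 + 521) = 32.97 kΩ.
Now apply the divider: V_out = 4.42 × 0.3890 = 1.719 V.

V_out ≈ 1.72 V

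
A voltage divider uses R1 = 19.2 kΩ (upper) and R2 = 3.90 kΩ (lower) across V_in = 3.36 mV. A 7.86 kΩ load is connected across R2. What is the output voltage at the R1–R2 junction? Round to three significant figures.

First combine the lower leg with the load: R2 ‖ R_L = 2.607 kΩ.
Then V_out = V_in · R2'/(R1 + R2') = 3.36 × 2.607/21.81 = 0.4016 mV.

V_out ≈ 0.402 mV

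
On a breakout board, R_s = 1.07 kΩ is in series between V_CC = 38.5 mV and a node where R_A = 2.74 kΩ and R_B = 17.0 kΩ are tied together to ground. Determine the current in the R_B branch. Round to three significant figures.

Equivalent of the parallel group: R_p = 2.360 kΩ.
V_A = 38.5 × 2.360/3.430 = 26.49 mV.
I(R_B) = V_A / R_B = 26.49/17.0 = 1.558 µA.
(Check via current divider: I_total = 11.23 µA; share G_k/ΣG = 0.1388 → same result.)

I ≈ 1.56 µA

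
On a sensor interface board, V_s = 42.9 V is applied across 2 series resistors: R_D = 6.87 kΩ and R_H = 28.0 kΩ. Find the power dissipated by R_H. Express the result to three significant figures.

P ≈ 42.4 mW

ΣR = 34.87 kΩ → I = 42.9/34.87 = 1.230 mA.
P(R_H) = I²·R_H = (1.230)² × 28.0 = 42.38 mW.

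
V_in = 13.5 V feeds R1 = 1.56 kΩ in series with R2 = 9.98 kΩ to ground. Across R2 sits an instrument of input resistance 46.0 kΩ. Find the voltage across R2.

The load sits in parallel with R2, giving an effective lower resistance R2' = R2·R_L/(R2+R_L) = 8.201 kΩ.
Now apply the divider: V_out = 13.5 × 0.8402 = 11.34 V.

V_out ≈ 11.3 V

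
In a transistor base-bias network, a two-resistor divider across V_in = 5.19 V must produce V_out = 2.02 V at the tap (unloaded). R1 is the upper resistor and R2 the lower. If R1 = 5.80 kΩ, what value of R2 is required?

R2 ≈ 3.70 kΩ

The divider ratio is R2/(R1+R2) = 2.02/5.19 = 0.3892.
So R2 = R1 · V_out/(V_in − V_out) = 5.80 × 2.02/(5.19 − 2.02) = 5.80 × 0.6372 = 3.696 kΩ.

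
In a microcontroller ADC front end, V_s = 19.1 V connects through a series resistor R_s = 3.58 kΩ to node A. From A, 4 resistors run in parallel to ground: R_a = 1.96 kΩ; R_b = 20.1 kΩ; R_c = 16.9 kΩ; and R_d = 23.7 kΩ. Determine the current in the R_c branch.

I ≈ 0.336 mA

Equivalent of the parallel group: R_p = 1.512 kΩ.
V_A = 19.1 × 1.512/5.092 = 5.672 V.
I(R_c) = V_A / R_c = 5.672/16.9 = 0.3356 mA.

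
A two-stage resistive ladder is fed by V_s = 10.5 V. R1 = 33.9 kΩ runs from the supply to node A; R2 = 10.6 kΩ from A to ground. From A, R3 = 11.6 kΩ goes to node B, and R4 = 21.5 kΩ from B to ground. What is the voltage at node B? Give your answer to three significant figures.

V_B ≈ 1.31 V

Node A sees R2 in parallel with the series input of stage 2, R3 + R4 = 33.10 kΩ.
Effective lower resistance at A: R2 ‖ 33.10 = 8.029 kΩ.
First divider: V_A = V_s · 8.029/(33.9 + 8.029) = 2.011 V.
Then the unloaded second divider: V_B = V_A × R4/(R3+R4) = 2.011 × 0.6495 = 1.306 V.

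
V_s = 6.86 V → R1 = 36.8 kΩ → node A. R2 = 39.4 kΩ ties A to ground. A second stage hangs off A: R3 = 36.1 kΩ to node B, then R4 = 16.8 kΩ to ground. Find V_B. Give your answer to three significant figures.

V_B ≈ 0.828 V

The second stage (R3 + R4 = 52.90 kΩ) loads node A in parallel with R2.
Effective lower resistance at A: R2 ‖ 52.90 = 22.58 kΩ.
First divider: V_A = V_s · 22.58/(36.8 + 22.58) = 2.609 V.
Then the unloaded second divider: V_B = V_A × R4/(R3+R4) = 2.609 × 0.3176 = 0.8285 V.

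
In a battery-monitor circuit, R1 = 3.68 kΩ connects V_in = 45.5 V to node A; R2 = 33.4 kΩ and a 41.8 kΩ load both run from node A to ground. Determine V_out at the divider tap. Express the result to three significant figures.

V_out ≈ 38.0 V

R2 ‖ R_L = (33.4 × 41.8)/(33.4 + 41.8) = 18.57 kΩ.
Voltage divider with the loaded lower leg: V_out = 45.5 × 18.57/(3.68 + 18.57) = 45.5 × 0.8346 = 37.97 V.
(Unloaded it would be 41.0 V; the load pulls it down.)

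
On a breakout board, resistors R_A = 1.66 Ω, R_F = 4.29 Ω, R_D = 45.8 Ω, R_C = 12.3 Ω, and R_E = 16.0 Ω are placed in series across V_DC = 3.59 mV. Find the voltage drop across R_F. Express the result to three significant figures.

V ≈ 0.192 mV

Total series resistance ΣR = 1.66 + 4.29 + 45.8 + 12.3 + 16.0 = 80.05 Ω.
Voltage divider: V = V_DC · (4.290 / 80.05) = 3.59 × 0.05359 = 0.1924 mV.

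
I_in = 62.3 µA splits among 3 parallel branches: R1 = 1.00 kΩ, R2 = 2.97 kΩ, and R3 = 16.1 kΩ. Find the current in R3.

ΣG = 1/1.00 + 1/2.97 + 1/16.1 = 1.399.
Current divider: I(R3) = I_in · G_k/ΣG = 62.3 × (0.06211/1.399) = 62.3 × 0.04440 = 2.766 µA.

I ≈ 2.77 µA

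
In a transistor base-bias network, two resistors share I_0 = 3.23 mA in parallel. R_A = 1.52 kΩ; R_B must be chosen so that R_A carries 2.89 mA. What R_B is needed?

R_B ≈ 12.9 kΩ

Two-branch current divider: I_A = I_0 · R_B/(R_A + R_B).
With f = 0.8947, R_B = R_A · f/(1−f) = 1.52 × 8.500 = 12.92 kΩ.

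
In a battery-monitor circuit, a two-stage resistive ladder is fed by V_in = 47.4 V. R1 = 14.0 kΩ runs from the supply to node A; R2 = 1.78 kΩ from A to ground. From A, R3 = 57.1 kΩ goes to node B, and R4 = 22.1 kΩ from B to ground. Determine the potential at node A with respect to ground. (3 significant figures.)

V_A ≈ 5.24 V

Looking into the second stage from A: R3 + R4 = 79.20 kΩ appears in parallel with R2.
R2 ‖ (R3+R4) = 1.741 kΩ.
V_A = 47.4 × 1.741/(14.0 + 1.741) = 5.242 V.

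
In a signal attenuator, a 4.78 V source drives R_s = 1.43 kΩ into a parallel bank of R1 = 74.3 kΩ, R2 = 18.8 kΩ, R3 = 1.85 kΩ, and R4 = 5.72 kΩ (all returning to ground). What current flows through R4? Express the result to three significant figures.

Parallel bank: R_p = 1/(1/74.3 + 1/18.8 + 1/1.85 + 1/5.72) = 1.279 kΩ.
V_A = 4.78 × 1.279/2.709 = 2.257 V.
Branch current I = V_A/R4 = 2.257/5.72 = 0.3945 mA.

I ≈ 0.395 mA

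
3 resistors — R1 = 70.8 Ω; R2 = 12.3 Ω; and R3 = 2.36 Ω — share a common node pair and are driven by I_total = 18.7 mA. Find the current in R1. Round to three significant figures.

I ≈ 0.509 mA

Conductances: ΣG = 1/70.8 + 1/12.3 + 1/2.36 = 0.5192 (1/Ω).
By the current-divider rule, I = I_total · G_k/ΣG = 18.7 × 0.02721 = 0.5088 mA.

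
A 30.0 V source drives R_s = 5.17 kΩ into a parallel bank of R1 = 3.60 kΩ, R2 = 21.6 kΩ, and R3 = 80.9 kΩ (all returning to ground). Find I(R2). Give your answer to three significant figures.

Parallel bank: R_p = 1/(1/3.60 + 1/21.6 + 1/80.9) = 2.972 kΩ.
Node voltage V_A = V_supply · R_p/(R_s + R_p) = 30.0 × 0.3650 = 10.95 V.
Branch current I = V_A/R2 = 10.95/21.6 = 0.5070 mA.

I ≈ 0.507 mA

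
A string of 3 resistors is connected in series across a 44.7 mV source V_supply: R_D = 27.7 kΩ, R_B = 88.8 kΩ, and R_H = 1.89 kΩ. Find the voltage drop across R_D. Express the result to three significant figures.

V ≈ 10.5 mV

Series total: ΣR = 27.7 + 88.8 + 1.89 = 118.4 kΩ.
By the voltage-divider rule, V = 44.7 × 27.70/118.4 = 10.46 mV.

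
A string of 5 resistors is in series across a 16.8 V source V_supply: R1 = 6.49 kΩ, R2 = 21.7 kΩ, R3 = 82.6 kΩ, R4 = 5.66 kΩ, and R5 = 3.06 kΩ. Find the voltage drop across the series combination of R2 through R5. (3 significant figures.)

V ≈ 15.9 V

ΣR = 6.49 + 21.7 + 82.6 + 5.66 + 3.06 = 119.5 kΩ.
R_{R2..R5} = 21.7 + 82.6 + 5.66 + 3.06 = 113.0 kΩ.
Voltage divider: V = V_supply · (113.0 / 119.5) = 16.8 × 0.9457 = 15.89 V.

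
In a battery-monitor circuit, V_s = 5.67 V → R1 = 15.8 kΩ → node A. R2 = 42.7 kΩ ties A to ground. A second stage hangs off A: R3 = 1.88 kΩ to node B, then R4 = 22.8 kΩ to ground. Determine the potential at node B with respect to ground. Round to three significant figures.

V_B ≈ 2.61 V

Looking into the second stage from A: R3 + R4 = 24.68 kΩ appears in parallel with R2.
R2 ‖ (R3+R4) = 15.64 kΩ.
V_A = 5.67 × 15.64/(15.8 + 15.64) = 2.821 V.
Stage 2 is unloaded, so V_B = V_A · R4/(R3+R4) = 2.821 × 22.8/24.68 = 2.606 V.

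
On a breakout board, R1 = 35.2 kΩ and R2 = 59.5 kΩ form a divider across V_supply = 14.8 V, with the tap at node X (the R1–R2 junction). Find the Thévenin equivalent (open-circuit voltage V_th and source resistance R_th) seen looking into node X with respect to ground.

V_th ≈ 9.30 V, R_th ≈ 22.1 kΩ

With X open, the divider is unloaded: V_th = 14.8 × 59.5/94.70 = 9.299 V.
With V_supply suppressed (replaced by a short), R_th = R1 ‖ R2 = (35.20 × 59.5)/(35.20 + 59.5) = 22.12 kΩ.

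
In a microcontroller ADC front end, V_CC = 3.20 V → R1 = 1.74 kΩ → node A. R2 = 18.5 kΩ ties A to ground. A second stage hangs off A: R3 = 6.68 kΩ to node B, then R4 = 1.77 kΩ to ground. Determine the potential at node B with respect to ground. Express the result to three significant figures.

V_B ≈ 0.516 V

The second stage (R3 + R4 = 8.450 kΩ) loads node A in parallel with R2.
Effective lower resistance at A: R2 ‖ 8.450 = 5.801 kΩ.
First divider: V_A = V_CC · 5.801/(1.74 + 5.801) = 2.462 V.
Stage 2 is unloaded, so V_B = V_A · R4/(R3+R4) = 2.462 × 1.77/8.450 = 0.5156 V.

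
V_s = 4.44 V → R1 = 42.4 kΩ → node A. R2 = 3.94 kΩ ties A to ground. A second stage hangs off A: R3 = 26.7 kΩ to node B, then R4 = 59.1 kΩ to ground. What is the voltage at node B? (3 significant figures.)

Looking into the second stage from A: R3 + R4 = 85.80 kΩ appears in parallel with R2.
R2 ‖ (R3+R4) = 3.767 kΩ.
V_A = 4.44 × 3.767/(42.4 + 3.767) = 0.3623 V.
V_B = V_A × 0.6888 = 0.2495 V.

V_B ≈ 0.250 V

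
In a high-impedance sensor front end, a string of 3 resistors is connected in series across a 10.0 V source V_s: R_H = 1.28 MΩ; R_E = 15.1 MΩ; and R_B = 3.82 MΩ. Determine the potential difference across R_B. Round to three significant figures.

ΣR = 1.28 + 15.1 + 3.82 = 20.20 MΩ.
V = V_s · R/ΣR = 10.0 × 0.1891 = 1.891 V.

V ≈ 1.89 V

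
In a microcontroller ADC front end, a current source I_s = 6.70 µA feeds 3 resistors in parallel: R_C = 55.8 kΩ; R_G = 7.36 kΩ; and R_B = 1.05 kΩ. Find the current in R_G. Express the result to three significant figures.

I ≈ 0.823 µA

ΣG = 1/55.8 + 1/7.36 + 1/1.05 = 1.106.
R_G takes the fraction G_k/ΣG = 0.1359/1.106 = 0.1228, so I = 6.70 × 0.1228 = 0.8230 µA.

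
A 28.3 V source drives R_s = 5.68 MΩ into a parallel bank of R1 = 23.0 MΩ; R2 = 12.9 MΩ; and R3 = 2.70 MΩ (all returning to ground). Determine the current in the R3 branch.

Parallel bank: R_p = 1/(1/23.0 + 1/12.9 + 1/2.70) = 2.035 MΩ.
V_A = 28.3 × 2.035/7.715 = 7.465 V.
I(R3) = V_A / R3 = 7.465/2.70 = 2.765 µA.

I ≈ 2.76 µA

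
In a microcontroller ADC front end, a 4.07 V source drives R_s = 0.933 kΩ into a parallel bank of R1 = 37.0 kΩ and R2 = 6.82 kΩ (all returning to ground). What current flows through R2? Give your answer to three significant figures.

I ≈ 0.514 mA

Equivalent of the parallel group: R_p = 5.759 kΩ.
Node voltage V_A = V_s · R_p/(R_s + R_p) = 4.07 × 0.8606 = 3.503 V.
Branch current I = V_A/R2 = 3.503/6.82 = 0.5136 mA.
(Equivalently: I_total = 0.6082 mA, then current-divider fraction G_k/ΣG = 0.8444.)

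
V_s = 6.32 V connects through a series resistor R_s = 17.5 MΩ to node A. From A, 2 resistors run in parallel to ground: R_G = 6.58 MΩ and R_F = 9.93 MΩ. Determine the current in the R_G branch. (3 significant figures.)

I ≈ 0.177 µA

Combine the parallel branches: R_p = (1/6.58 + 1/9.93)⁻¹ = 3.958 MΩ.
V_A = 6.32 × 3.958/21.46 = 1.166 V.
I(R_G) = V_A / R_G = 1.166/6.58 = 0.1771 µA.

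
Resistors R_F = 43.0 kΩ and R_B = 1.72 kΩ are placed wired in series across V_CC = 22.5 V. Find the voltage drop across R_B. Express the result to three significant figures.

V ≈ 0.865 V

Total series resistance ΣR = 43.0 + 1.72 = 44.72 kΩ.
By the voltage-divider rule, V = 22.5 × 1.720/44.72 = 0.8654 V.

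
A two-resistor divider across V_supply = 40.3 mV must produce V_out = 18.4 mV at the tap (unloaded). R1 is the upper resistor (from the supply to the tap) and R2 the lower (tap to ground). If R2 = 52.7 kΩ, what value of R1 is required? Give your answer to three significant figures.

Required fraction k = V_out/V_supply = 0.4566.
So R1 = R2 · (V_supply/V_out − 1) = 52.7 × (40.3/18.4 − 1) = 52.7 × 1.190 = 62.72 kΩ.

R1 ≈ 62.7 kΩ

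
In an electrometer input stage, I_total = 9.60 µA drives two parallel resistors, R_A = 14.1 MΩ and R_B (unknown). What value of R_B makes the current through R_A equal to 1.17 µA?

R_B ≈ 1.96 MΩ

The fraction through R_A equals R_B/(R_A+R_B).
With f = 0.1219, R_B = R_A · f/(1−f) = 14.1 × 0.1388 = 1.957 MΩ.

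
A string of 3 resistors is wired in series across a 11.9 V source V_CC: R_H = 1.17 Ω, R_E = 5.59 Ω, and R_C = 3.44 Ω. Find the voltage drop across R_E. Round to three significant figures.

V ≈ 6.52 V

ΣR = 1.17 + 5.59 + 3.44 = 10.20 Ω.
Voltage divider: V = V_CC · (5.590 / 10.20) = 11.9 × 0.5480 = 6.522 V.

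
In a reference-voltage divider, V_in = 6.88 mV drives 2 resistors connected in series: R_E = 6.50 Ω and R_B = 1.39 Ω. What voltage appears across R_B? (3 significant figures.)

V ≈ 1.21 mV

Series total: ΣR = 6.50 + 1.39 = 7.890 Ω.
By the voltage-divider rule, V = 6.88 × 1.390/7.890 = 1.212 mV.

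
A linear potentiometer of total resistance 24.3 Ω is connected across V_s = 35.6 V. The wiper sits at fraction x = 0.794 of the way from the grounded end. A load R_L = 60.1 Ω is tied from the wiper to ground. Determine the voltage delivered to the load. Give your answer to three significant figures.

The pot divides into 5.006 Ω above the wiper and 19.29 Ω below.
(x·R_p) ‖ R_L = 14.61 Ω.
Loaded-divider output: V_out = 35.6 × 0.7447 = 26.51 V.

V_out ≈ 26.5 V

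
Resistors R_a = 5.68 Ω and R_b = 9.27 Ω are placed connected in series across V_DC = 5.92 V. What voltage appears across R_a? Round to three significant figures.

V ≈ 2.25 V

ΣR = 5.68 + 9.27 = 14.95 Ω.
Voltage divider: V = V_DC · (5.680 / 14.95) = 5.92 × 0.3799 = 2.249 V.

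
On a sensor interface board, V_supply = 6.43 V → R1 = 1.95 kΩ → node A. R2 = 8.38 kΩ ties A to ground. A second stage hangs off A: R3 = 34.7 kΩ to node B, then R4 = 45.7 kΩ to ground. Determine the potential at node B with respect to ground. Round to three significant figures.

Looking into the second stage from A: R3 + R4 = 80.40 kΩ appears in parallel with R2.
R2 ‖ (R3+R4) = 7.589 kΩ.
So V_A = 6.43 × 0.7956 = 5.116 V.
Then the unloaded second divider: V_B = V_A × R4/(R3+R4) = 5.116 × 0.5684 = 2.908 V.

V_B ≈ 2.91 V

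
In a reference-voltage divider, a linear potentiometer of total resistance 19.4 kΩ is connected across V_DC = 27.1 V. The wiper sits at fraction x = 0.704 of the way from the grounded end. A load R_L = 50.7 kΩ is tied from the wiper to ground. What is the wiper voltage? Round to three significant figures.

V_out ≈ 17.7 V

Lower segment x·R_p = 13.66 kΩ; upper segment (1−x)·R_p = 5.742 kΩ.
Lower segment in parallel with the load: 13.66 ‖ 50.7 = 10.76 kΩ.
Then V_out = V_DC · 10.76/(5.742 + 10.76) = 17.67 V.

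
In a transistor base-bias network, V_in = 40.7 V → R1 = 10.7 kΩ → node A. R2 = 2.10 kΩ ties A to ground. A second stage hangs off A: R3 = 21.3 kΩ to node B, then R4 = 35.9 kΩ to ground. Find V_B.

V_B ≈ 4.07 V

The second stage (R3 + R4 = 57.20 kΩ) loads node A in parallel with R2.
R2 ‖ (R3+R4) = 2.026 kΩ.
First divider: V_A = V_in · 2.026/(10.7 + 2.026) = 6.479 V.
Then the unloaded second divider: V_B = V_A × R4/(R3+R4) = 6.479 × 0.6276 = 4.066 V.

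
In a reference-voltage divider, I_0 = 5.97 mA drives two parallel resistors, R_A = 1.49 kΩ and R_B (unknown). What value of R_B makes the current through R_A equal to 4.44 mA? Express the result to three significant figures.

R_B ≈ 4.32 kΩ

In a two-way split, I_A/I_0 = R_B/(R_A + R_B).
With f = 0.7437, R_B = R_A · f/(1−f) = 1.49 × 2.902 = 4.324 kΩ.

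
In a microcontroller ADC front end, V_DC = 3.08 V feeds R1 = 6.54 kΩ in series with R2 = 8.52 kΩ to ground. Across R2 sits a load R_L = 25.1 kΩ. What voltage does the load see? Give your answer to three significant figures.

V_out ≈ 1.52 V

The load sits in parallel with R2, giving an effective lower resistance R2' = R2·R_L/(R2+R_L) = 6.361 kΩ.
Now apply the divider: V_out = 3.08 × 0.4931 = 1.519 V.
(Unloaded it would be 1.74 V; the load pulls it down.)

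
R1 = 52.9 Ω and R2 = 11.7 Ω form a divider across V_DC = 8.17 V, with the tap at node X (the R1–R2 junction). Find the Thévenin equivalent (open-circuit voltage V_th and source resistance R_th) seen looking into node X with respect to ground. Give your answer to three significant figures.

V_th ≈ 1.48 V, R_th ≈ 9.58 Ω

Open-circuit (no load on X): V_th = V_DC · R2/(R1 + R2) = 8.17 × 11.7/(52.90 + 11.7) = 1.480 V.
Zeroing V_DC shorts the top of R1 to ground, so R_th = R1 ‖ R2 = 9.581 Ω.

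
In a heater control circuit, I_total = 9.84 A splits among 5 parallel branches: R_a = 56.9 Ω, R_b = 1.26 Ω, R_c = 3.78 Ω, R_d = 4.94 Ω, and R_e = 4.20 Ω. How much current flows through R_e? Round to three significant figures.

I ≈ 1.55 A

Conductances: ΣG = 1/56.9 + 1/1.26 + 1/3.78 + 1/4.94 + 1/4.20 = 1.516 (1/Ω).
R_e takes the fraction G_k/ΣG = 0.2381/1.516 = 0.1570, so I = 9.84 × 0.1570 = 1.545 A.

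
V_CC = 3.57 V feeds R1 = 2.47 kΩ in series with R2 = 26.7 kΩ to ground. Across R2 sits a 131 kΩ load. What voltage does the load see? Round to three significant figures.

V_out ≈ 3.21 V

R2 ‖ R_L = (26.7 × 131)/(26.7 + 131) = 22.18 kΩ.
Then V_out = V_CC · R2'/(R1 + R2') = 3.57 × 22.18/24.65 = 3.212 V.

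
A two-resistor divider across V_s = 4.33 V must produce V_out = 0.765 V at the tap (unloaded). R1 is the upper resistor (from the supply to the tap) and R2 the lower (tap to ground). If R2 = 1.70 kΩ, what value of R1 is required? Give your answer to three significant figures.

V_out/V_s = R2/(R1+R2) = 0.1767.
Rearranging, R1 = R2·(1−k)/k = 1.70 × 4.660 = 7.922 kΩ.

R1 ≈ 7.92 kΩ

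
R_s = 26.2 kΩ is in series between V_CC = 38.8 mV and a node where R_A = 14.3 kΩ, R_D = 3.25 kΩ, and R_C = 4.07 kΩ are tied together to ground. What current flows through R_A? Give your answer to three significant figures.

I ≈ 0.157 µA

Combine the parallel branches: R_p = (1/14.3 + 1/3.25 + 1/4.07)⁻¹ = 1.604 kΩ.
V_A = 38.8 × 1.604/27.80 = 2.239 mV.
Branch current I = V_A/R_A = 2.239/14.3 = 0.1566 µA.
(Equivalently: I_total = 1.395 µA, then current-divider fraction G_k/ΣG = 0.1122.)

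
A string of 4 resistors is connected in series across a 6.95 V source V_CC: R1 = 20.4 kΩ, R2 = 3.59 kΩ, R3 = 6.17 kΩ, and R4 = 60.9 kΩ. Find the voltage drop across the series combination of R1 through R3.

Series total: ΣR = 20.4 + 3.59 + 6.17 + 60.9 = 91.06 kΩ.
R_{R1..R3} = 20.4 + 3.59 + 6.17 = 30.16 kΩ.
V = V_CC · R/ΣR = 6.95 × 0.3312 = 2.302 V.

V ≈ 2.30 V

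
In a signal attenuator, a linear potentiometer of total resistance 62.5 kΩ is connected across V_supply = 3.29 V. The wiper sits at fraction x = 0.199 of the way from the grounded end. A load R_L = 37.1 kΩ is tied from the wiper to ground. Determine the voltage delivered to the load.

V_out ≈ 0.516 V

The pot divides into 50.06 kΩ above the wiper and 12.44 kΩ below.
R_L loads the lower segment: effective lower R = 9.315 kΩ.
Then V_out = V_supply · 9.315/(50.06 + 9.315) = 0.5161 V.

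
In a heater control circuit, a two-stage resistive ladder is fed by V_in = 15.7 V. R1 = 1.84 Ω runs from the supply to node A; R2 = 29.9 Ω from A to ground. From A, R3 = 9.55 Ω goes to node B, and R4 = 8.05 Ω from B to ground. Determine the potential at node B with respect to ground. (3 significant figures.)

Looking into the second stage from A: R3 + R4 = 17.60 Ω appears in parallel with R2.
R2 ‖ (R3+R4) = 11.08 Ω.
V_A = 15.7 × 11.08/(1.84 + 11.08) = 13.46 V.
V_B = V_A × 0.4574 = 6.158 V.

V_B ≈ 6.16 V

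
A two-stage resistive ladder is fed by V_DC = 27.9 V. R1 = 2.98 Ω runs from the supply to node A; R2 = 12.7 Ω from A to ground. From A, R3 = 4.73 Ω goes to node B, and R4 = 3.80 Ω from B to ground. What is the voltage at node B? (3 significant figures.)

Looking into the second stage from A: R3 + R4 = 8.530 Ω appears in parallel with R2.
R2 ‖ (R3+R4) = 5.103 Ω.
First divider: V_A = V_DC · 5.103/(2.98 + 5.103) = 17.61 V.
Stage 2 is unloaded, so V_B = V_A · R4/(R3+R4) = 17.61 × 3.80/8.530 = 7.847 V.

V_B ≈ 7.85 V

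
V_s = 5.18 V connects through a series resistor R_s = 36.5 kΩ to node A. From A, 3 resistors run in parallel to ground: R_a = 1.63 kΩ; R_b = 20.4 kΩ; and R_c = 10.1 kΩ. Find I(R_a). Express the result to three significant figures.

Combine the parallel branches: R_p = (1/1.63 + 1/20.4 + 1/10.1)⁻¹ = 1.313 kΩ.
V_A = 5.18 × 1.313/37.81 = 0.1799 V.
I(R_a) = V_A / R_a = 0.1799/1.63 = 0.1104 mA.

I ≈ 0.110 mA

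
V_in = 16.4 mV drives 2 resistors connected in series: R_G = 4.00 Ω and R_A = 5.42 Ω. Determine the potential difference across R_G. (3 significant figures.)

Series total: ΣR = 4.00 + 5.42 = 9.420 Ω.
By the voltage-divider rule, V = 16.4 × 4.000/9.420 = 6.964 mV.

V ≈ 6.96 mV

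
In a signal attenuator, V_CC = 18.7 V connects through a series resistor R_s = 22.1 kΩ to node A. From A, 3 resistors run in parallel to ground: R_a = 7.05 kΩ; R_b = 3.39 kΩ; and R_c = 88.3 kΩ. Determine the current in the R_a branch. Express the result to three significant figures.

I ≈ 0.243 mA

Parallel bank: R_p = 1/(1/7.05 + 1/3.39 + 1/88.3) = 2.231 kΩ.
V_A = 18.7 × 2.231/24.33 = 1.715 V.
I(R_a) = V_A / R_a = 1.715/7.05 = 0.2433 mA.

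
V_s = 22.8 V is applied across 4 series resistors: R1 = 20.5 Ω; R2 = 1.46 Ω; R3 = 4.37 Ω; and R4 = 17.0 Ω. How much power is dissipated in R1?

P ≈ 5.68 W

Series current I = V_s/ΣR = 22.8/43.33 = 0.5262 A.
V(R1) = I·R = 10.79 V; P = V·I = 10.79 × 0.5262 = 5.676 W.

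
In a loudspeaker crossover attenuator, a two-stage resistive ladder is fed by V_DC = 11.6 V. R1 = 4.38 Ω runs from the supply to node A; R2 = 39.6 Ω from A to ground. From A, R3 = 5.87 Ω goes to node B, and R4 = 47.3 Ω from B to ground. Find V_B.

V_B ≈ 8.65 V

Looking into the second stage from A: R3 + R4 = 53.17 Ω appears in parallel with R2.
Effective lower resistance at A: R2 ‖ 53.17 = 22.70 Ω.
So V_A = 11.6 × 0.8382 = 9.724 V.
Then the unloaded second divider: V_B = V_A × R4/(R3+R4) = 9.724 × 0.8896 = 8.650 V.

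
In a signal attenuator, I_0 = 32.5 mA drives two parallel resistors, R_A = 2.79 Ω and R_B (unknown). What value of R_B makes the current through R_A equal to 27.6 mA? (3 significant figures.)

R_B ≈ 15.7 Ω

In a two-way split, I_A/I_0 = R_B/(R_A + R_B).
With f = 0.8492, R_B = R_A · f/(1−f) = 2.79 × 5.633 = 15.72 Ω.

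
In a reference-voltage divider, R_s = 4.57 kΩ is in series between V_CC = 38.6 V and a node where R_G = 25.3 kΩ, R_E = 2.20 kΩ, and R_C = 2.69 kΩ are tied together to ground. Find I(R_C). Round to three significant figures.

Equivalent of the parallel group: R_p = 1.155 kΩ.
V_A = 38.6 × 1.155/5.725 = 7.787 V.
I(R_C) = V_A / R_C = 7.787/2.69 = 2.895 mA.

I ≈ 2.89 mA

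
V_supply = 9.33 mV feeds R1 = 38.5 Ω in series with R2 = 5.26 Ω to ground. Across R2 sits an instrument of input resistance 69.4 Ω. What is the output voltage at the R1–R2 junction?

V_out ≈ 1.05 mV

R2 ‖ R_L = (5.26 × 69.4)/(5.26 + 69.4) = 4.889 Ω.
Voltage divider with the loaded lower leg: V_out = 9.33 × 4.889/(38.5 + 4.889) = 9.33 × 0.1127 = 1.051 mV.
(Unloaded it would be 1.12 mV; the load pulls it down.)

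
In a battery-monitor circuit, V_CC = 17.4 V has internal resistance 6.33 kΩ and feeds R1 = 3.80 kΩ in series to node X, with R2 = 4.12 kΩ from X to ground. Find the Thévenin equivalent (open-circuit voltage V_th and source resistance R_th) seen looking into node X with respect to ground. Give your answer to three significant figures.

V_th ≈ 5.03 V, R_th ≈ 2.93 kΩ

R1' = 6.33 + 3.80 = 10.13 kΩ (source resistance + R1).
With X open, the divider is unloaded: V_th = 17.4 × 4.12/14.25 = 5.031 V.
With V_CC suppressed (replaced by a short), R_th = R1' ‖ R2 = (10.13 × 4.12)/(10.13 + 4.12) = 2.929 kΩ.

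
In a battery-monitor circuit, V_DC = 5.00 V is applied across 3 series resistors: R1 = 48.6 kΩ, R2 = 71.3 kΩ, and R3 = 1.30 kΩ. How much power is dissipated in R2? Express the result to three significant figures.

P ≈ 0.121 mW

Series current I = V_DC/ΣR = 5.00/121.2 = 0.04125 mA.
V(R2) = I·R = 2.941 V; P = V·I = 2.941 × 0.04125 = 0.1213 mW.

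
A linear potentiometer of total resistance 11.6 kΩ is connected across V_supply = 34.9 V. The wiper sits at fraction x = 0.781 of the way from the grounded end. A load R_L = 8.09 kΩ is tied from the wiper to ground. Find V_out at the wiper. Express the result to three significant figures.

The pot divides into 2.540 kΩ above the wiper and 9.060 kΩ below.
(x·R_p) ‖ R_L = 4.274 kΩ.
Then V_out = V_supply · 4.274/(2.540 + 4.274) = 21.89 V.

V_out ≈ 21.9 V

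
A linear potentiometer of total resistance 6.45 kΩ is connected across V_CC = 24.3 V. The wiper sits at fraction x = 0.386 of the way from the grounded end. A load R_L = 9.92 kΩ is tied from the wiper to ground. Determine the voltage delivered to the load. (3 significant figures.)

The pot divides into 3.960 kΩ above the wiper and 2.490 kΩ below.
(x·R_p) ‖ R_L = 1.990 kΩ.
Loaded-divider output: V_out = 24.3 × 0.3345 = 8.127 V.

V_out ≈ 8.13 V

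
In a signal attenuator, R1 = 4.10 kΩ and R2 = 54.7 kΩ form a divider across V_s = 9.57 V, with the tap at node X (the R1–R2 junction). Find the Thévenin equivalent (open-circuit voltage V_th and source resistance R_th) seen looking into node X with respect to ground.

V_th is the unloaded tap voltage: V_s · R2/(R1+R2) = 9.57 × 0.9303 = 8.903 V.
Zeroing V_s shorts the top of R1 to ground, so R_th = R1 ‖ R2 = 3.814 kΩ.

V_th ≈ 8.90 V, R_th ≈ 3.81 kΩ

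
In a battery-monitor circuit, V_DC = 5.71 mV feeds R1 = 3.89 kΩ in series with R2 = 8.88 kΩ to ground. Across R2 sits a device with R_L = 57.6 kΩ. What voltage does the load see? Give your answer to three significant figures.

R2 ‖ R_L = (8.88 × 57.6)/(8.88 + 57.6) = 7.694 kΩ.
Voltage divider with the loaded lower leg: V_out = 5.71 × 7.694/(3.89 + 7.694) = 5.71 × 0.6642 = 3.793 mV.
(Unloaded it would be 3.97 mV; the load pulls it down.)

V_out ≈ 3.79 mV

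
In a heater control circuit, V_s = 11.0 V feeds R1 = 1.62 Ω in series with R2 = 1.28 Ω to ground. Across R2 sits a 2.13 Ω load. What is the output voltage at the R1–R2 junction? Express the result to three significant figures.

V_out ≈ 3.63 V

First combine the lower leg with the load: R2 ‖ R_L = 0.7995 Ω.
Then V_out = V_s · R2'/(R1 + R2') = 11.0 × 0.7995/2.420 = 3.635 V.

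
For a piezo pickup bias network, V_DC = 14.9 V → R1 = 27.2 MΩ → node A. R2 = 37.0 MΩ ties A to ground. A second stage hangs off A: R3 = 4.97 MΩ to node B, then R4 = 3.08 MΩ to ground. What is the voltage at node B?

The second stage (R3 + R4 = 8.050 MΩ) loads node A in parallel with R2.
R2 ‖ (R3+R4) = 6.612 MΩ.
V_A = 14.9 × 6.612/(27.2 + 6.612) = 2.914 V.
V_B = V_A × 0.3826 = 1.115 V.

V_B ≈ 1.11 V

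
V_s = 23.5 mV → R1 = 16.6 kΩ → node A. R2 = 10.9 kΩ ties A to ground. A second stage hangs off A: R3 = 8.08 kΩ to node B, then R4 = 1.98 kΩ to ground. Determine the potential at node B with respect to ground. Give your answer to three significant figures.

V_B ≈ 1.11 mV

Node A sees R2 in parallel with the series input of stage 2, R3 + R4 = 10.06 kΩ.
R2 ‖ (R3+R4) = 5.232 kΩ.
First divider: V_A = V_s · 5.232/(16.6 + 5.232) = 5.631 mV.
Then the unloaded second divider: V_B = V_A × R4/(R3+R4) = 5.631 × 0.1968 = 1.108 mV.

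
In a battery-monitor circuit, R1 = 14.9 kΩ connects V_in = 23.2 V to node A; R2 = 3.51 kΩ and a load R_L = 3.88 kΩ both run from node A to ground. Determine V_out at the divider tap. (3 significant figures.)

V_out ≈ 2.55 V

First combine the lower leg with the load: R2 ‖ R_L = 1.843 kΩ.
Now apply the divider: V_out = 23.2 × 0.1101 = 2.554 V.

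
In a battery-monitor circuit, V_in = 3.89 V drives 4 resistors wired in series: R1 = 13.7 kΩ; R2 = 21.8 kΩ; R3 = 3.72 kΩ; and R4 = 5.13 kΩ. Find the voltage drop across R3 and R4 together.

V ≈ 0.776 V

Total series resistance ΣR = 13.7 + 21.8 + 3.72 + 5.13 = 44.35 kΩ.
R_{R3..R4} = 3.72 + 5.13 = 8.850 kΩ.
Voltage divider: V = V_in · (8.850 / 44.35) = 3.89 × 0.1995 = 0.7762 V.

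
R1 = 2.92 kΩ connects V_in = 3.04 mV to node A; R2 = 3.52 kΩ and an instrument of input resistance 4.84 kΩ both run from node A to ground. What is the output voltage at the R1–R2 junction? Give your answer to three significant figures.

V_out ≈ 1.25 mV

First combine the lower leg with the load: R2 ‖ R_L = 2.038 kΩ.
Voltage divider with the loaded lower leg: V_out = 3.04 × 2.038/(2.92 + 2.038) = 3.04 × 0.4110 = 1.250 mV.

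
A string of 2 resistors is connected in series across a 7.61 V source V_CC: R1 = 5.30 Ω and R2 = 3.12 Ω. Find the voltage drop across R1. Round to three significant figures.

Total series resistance ΣR = 5.30 + 3.12 = 8.420 Ω.
V = V_CC · R/ΣR = 7.61 × 0.6295 = 4.790 V.

V ≈ 4.79 V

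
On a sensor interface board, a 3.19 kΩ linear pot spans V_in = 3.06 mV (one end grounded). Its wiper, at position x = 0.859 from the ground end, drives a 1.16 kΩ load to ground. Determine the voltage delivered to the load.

V_out ≈ 1.97 mV

The pot divides into 0.4498 kΩ above the wiper and 2.740 kΩ below.
R_L loads the lower segment: effective lower R = 0.8150 kΩ.
V_out = 3.06 × 0.8150/(0.4498 + 0.8150) = 1.972 mV.
(Unloaded: V_out = x·V_in = 2.63 mV.)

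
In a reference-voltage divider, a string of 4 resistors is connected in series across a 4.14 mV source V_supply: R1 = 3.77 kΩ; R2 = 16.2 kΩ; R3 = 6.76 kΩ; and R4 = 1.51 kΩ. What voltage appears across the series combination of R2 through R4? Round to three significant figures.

V ≈ 3.59 mV

Series total: ΣR = 3.77 + 16.2 + 6.76 + 1.51 = 28.24 kΩ.
R_{R2..R4} = 16.2 + 6.76 + 1.51 = 24.47 kΩ.
Voltage divider: V = V_supply · (24.47 / 28.24) = 4.14 × 0.8665 = 3.587 mV.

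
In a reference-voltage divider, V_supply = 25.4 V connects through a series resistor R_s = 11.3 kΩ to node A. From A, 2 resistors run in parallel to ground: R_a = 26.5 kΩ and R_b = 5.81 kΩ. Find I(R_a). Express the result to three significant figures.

I ≈ 0.284 mA

Combine the parallel branches: R_p = (1/26.5 + 1/5.81)⁻¹ = 4.765 kΩ.
V_A = 25.4 × 4.765/16.07 = 7.534 V.
I(R_a) = V_A / R_a = 7.534/26.5 = 0.2843 mA.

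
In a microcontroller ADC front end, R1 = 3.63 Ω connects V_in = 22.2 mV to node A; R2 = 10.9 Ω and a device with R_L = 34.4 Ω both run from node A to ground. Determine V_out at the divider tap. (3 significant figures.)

V_out ≈ 15.4 mV

First combine the lower leg with the load: R2 ‖ R_L = 8.277 Ω.
Then V_out = V_in · R2'/(R1 + R2') = 22.2 × 8.277/11.91 = 15.43 mV.
(Unloaded it would be 16.7 mV; the load pulls it down.)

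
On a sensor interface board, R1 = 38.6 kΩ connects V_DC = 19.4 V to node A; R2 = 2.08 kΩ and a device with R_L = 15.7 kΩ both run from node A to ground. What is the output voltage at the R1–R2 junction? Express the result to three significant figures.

The load sits in parallel with R2, giving an effective lower resistance R2' = R2·R_L/(R2+R_L) = 1.837 kΩ.
Then V_out = V_DC · R2'/(R1 + R2') = 19.4 × 1.837/40.44 = 0.8812 V.
(Unloaded it would be 0.992 V; the load pulls it down.)

V_out ≈ 0.881 V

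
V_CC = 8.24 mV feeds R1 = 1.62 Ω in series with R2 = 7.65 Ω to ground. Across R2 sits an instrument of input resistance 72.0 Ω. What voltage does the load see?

First combine the lower leg with the load: R2 ‖ R_L = 6.915 Ω.
Voltage divider with the loaded lower leg: V_out = 8.24 × 6.915/(1.62 + 6.915) = 8.24 × 0.8102 = 6.676 mV.
(Unloaded it would be 6.80 mV; the load pulls it down.)

V_out ≈ 6.68 mV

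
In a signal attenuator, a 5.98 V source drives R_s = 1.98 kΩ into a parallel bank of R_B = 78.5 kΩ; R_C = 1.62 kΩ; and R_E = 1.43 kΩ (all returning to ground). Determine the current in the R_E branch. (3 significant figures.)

I ≈ 1.15 mA

Combine the parallel branches: R_p = (1/78.5 + 1/1.62 + 1/1.43)⁻¹ = 0.7523 kΩ.
V_A = 5.98 × 0.7523/2.732 = 1.646 V.
Branch current I = V_A/R_E = 1.646/1.43 = 1.151 mA.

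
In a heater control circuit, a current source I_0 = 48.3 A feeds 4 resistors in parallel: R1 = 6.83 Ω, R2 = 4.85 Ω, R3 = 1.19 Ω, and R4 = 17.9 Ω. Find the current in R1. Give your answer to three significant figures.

ΣG = 1/6.83 + 1/4.85 + 1/1.19 + 1/17.9 = 1.249.
By the current-divider rule, I = I_0 · G_k/ΣG = 48.3 × 0.1172 = 5.663 A.

I ≈ 5.66 A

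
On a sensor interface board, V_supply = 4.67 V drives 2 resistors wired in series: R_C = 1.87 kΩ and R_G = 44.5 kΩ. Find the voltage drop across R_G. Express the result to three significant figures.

ΣR = 1.87 + 44.5 = 46.37 kΩ.
V = V_supply · R/ΣR = 4.67 × 0.9597 = 4.482 V.

V ≈ 4.48 V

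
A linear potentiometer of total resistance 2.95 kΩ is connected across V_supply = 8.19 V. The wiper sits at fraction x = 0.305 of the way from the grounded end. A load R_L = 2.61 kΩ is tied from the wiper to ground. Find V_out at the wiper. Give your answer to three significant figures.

Split the track: R_lower = x·R_p = 0.8998 kΩ, R_upper = (1−x)·R_p = 2.050 kΩ.
R_L loads the lower segment: effective lower R = 0.6691 kΩ.
V_out = 8.19 × 0.6691/(2.050 + 0.6691) = 2.015 V.
(Unloaded: V_out = x·V_supply = 2.50 V.)

V_out ≈ 2.02 V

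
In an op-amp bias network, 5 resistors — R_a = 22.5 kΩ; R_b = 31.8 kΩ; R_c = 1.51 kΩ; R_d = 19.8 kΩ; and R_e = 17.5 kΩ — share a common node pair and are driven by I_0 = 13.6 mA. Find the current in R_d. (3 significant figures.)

I ≈ 0.812 mA

ΣG = 1/22.5 + 1/31.8 + 1/1.51 + 1/19.8 + 1/17.5 = 0.8458.
By the current-divider rule, I = I_0 · G_k/ΣG = 13.6 × 0.05971 = 0.8121 mA.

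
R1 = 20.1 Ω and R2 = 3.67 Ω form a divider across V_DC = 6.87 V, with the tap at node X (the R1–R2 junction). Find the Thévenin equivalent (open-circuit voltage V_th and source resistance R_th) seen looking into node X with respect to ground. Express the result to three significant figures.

V_th ≈ 1.06 V, R_th ≈ 3.10 Ω

With X open, the divider is unloaded: V_th = 6.87 × 3.67/23.77 = 1.061 V.
Looking into X with the source shorted: R_th = R1·R2/(R1+R2) = 20.10 × 3.67/23.77 = 3.103 Ω.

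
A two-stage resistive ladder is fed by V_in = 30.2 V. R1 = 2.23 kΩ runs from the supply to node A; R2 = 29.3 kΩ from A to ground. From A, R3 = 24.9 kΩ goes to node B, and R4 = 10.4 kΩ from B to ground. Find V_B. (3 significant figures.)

Node A sees R2 in parallel with the series input of stage 2, R3 + R4 = 35.30 kΩ.
Effective lower resistance at A: R2 ‖ 35.30 = 16.01 kΩ.
So V_A = 30.2 × 0.8777 = 26.51 V.
Stage 2 is unloaded, so V_B = V_A · R4/(R3+R4) = 26.51 × 10.4/35.30 = 7.810 V.

V_B ≈ 7.81 V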